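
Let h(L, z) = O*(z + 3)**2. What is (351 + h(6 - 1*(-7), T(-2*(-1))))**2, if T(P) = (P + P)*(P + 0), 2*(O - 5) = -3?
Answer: 2399401/4 ≈ 5.9985e+5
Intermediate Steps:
O = 7/2 (O = 5 + (1/2)*(-3) = 5 - 3/2 = 7/2 ≈ 3.5000)
T(P) = 2*P**2 (T(P) = (2*P)*P = 2*P**2)
h(L, z) = 7*(3 + z)**2/2 (h(L, z) = 7*(z + 3)**2/2 = 7*(3 + z)**2/2)
(351 + h(6 - 1*(-7), T(-2*(-1))))**2 = (351 + 7*(3 + 2*(-2*(-1))**2)**2/2)**2 = (351 + 7*(3 + 2*2**2)**2/2)**2 = (351 + 7*(3 + 2*4)**2/2)**2 = (351 + 7*(3 + 8)**2/2)**2 = (351 + (7/2)*11**2)**2 = (351 + (7/2)*121)**2 = (351 + 847/2)**2 = (1549/2)**2 = 2399401/4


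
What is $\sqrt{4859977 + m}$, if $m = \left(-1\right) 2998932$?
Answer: $\sqrt{1861045} \approx 1364.2$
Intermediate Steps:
$m = -2998932$
$\sqrt{4859977 + m} = \sqrt{4859977 - 2998932} = \sqrt{1861045}$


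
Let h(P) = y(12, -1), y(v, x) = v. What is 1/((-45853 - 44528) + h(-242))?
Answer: -1/90369 ≈ -1.1066e-5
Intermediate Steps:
h(P) = 12
1/((-45853 - 44528) + h(-242)) = 1/((-45853 - 44528) + 12) = 1/(-90381 + 12) = 1/(-90369) = -1/90369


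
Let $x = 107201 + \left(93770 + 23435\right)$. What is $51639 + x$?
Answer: $276045$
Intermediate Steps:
$x = 224406$ ($x = 107201 + 117205 = 224406$)
$51639 + x = 51639 + 224406 = 276045$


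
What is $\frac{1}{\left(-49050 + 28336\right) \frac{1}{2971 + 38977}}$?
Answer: $- \frac{20974}{10357} \approx -2.0251$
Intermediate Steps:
$\frac{1}{\left(-49050 + 28336\right) \frac{1}{2971 + 38977}} = \frac{1}{\left(-20714\right) \frac{1}{41948}} = \frac{1}{- \frac{10357}{20974}} = - \frac{20974}{10357}$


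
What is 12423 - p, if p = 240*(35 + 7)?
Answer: 2343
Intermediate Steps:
p = 10080 (p = 240*42 = 10080)
12423 - p = 12423 - 1*10080 = 12423 - 10080 = 2343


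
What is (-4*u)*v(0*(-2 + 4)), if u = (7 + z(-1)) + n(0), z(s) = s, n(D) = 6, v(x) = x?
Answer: 0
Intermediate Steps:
u = 12 (u = (7 - 1) + 6 = 6 + 6 = 12)
(-4*u)*v(0*(-2 + 4)) = (-4*12)*(0*(-2 + 4)) = -0*2 = -48*0 = 0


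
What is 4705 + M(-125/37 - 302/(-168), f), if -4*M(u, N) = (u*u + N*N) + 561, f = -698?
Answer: -4529875272049/38638656 ≈ -1.1724e+5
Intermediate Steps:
M(u, N) = -561/4 - N²/4 - u²/4 (M(u, N) = -((u*u + N*N) + 561)/4 = -((u² + N²) + 561)/4 = -((N² + u²) + 561)/4 = -(561 + N² + u²)/4 = -561/4 - N²/4 - u²/4)
4705 + M(-125/37 - 302/(-168), f) = 4705 + (-561/4 - ¼*(-698)² - (-125/37 - 302/(-168))²/4) = 4705 + (-561/4 - ¼*487204 - (-125*1/37 - 302*(-1/168))²/4) = 4705 + (-561/4 - 121801 - (-125/37 + 151/84)²/4) = 4705 + (-561/4 - 121801 - (-4913/3108)²/4) = 4705 + (-561/4 - 121801 - ¼*24137569/9659664) = 4705 + (-561/4 - 121801 - 24137569/38638656) = 4705 - 4711670148529/38638656 = -4529875272049/38638656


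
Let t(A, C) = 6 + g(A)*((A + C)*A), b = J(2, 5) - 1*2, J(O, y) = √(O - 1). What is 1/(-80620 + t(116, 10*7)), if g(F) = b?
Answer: -1/102190 ≈ -9.7857e-6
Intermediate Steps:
J(O, y) = √(-1 + O)
b = -1 (b = √(-1 + 2) - 1*2 = √1 - 2 = 1 - 2 = -1)
g(F) = -1
t(A, C) = 6 - A*(A + C) (t(A, C) = 6 - (A + C)*A = 6 - A*(A + C))
1/(-80620 + t(116, 10*7)) = 1/(-80620 + (6 - 1*116² - 1*116*10*7)) = 1/(-80620 + (6 - 1*13456 - 1*116*70)) = 1/(-80620 + (6 - 13456 - 8120)) = 1/(-80620 - 21570) = 1/(-102190) = -1/102190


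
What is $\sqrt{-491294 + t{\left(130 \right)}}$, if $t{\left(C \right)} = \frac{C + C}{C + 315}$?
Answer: $\frac{3 i \sqrt{432392794}}{89} \approx 700.92 i$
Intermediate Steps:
$t{\left(C \right)} = \frac{2 C}{315 + C}$
$\sqrt{-491294 + t{\left(130 \right)}} = \sqrt{-491294 + 2 \cdot 130 \frac{1}{315 + 130}} = \sqrt{-491294 + 2 \cdot 130 \cdot \frac{1}{445}} = \sqrt{-491294 + \frac{52}{89}} = \sqrt{- \frac{43725114}{89}} = \frac{3 i \sqrt{432392794}}{89}$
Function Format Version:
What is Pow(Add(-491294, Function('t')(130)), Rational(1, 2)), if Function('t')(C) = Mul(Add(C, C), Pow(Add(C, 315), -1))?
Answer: Mul(Rational(3, 89), I, Pow(432392794, Rational(1, 2))) ≈ Mul(700.92, I)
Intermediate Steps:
Function('t')(C) = Mul(2, C, Pow(Add(315, C), -1)) (Function('t')(C) = Mul(Mul(2, C), Pow(Add(315, C), -1)) = Mul(2, C, Pow(Add(315, C), -1)))
Pow(Add(-491294, Function('t')(130)), Rational(1, 2)) = Pow(Add(-491294, Mul(2, 130, Pow(Add(315, 130), -1))), Rational(1, 2)) = Pow(Add(-491294, Mul(2, 130, Pow(445, -1))), Rational(1, 2)) = Pow(Add(-491294, Mul(2, 130, Rational(1, 445))), Rational(1, 2)) = Pow(Add(-491294, Rational(52, 89)), Rational(1, 2)) = Pow(Rational(-43725114, 89), Rational(1, 2)) = Mul(Rational(3, 89), I, Pow(432392794, Rational(1, 2)))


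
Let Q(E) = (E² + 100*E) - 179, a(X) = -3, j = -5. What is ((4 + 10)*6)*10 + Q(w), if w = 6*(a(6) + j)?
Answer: -1835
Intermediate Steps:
w = -48 (w = 6*(-3 - 5) = 6*(-8) = -48)
Q(E) = -179 + E² + 100*E
((4 + 10)*6)*10 + Q(w) = ((4 + 10)*6)*10 + (-179 + (-48)² + 100*(-48)) = (14*6)*10 + (-179 + 2304 - 4800) = 84*10 - 2675 = 840 - 2675 = -1835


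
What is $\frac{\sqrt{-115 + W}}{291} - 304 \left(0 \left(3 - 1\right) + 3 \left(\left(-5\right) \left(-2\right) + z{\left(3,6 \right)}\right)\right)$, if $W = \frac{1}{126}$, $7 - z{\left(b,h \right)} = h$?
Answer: $-10032 + \frac{i \sqrt{202846}}{12222} \approx -10032.0 + 0.03685 i$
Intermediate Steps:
$z{\left(b,h \right)} = 7 - h$
$W = \frac{1}{126} \approx 0.0079365$
$\frac{\sqrt{-115 + W}}{291} - 304 \left(0 \left(3 - 1\right) + 3 \left(\left(-5\right) \left(-2\right) + z{\left(3,6 \right)}\right)\right) = \frac{\sqrt{-115 + \frac{1}{126}}}{291} - 304 \left(0 \left(3 - 1\right) + 3 \left(\left(-5\right) \left(-2\right) + \left(7 - 6\right)\right)\right) = \sqrt{- \frac{14489}{126}} \cdot \frac{1}{291} - 304 \left(0 \cdot 2 + 3 \left(10 + \left(7 - 6\right)\right)\right) = \frac{i \sqrt{202846}}{42} \cdot \frac{1}{291} - 304 \left(0 + 3 \left(10 + 1\right)\right) = \frac{i \sqrt{202846}}{12222} - 304 \left(0 + 3 \cdot 11\right) = \frac{i \sqrt{202846}}{12222} - 304 \left(0 + 33\right) = \frac{i \sqrt{202846}}{12222} - 10032 = -10032 + \frac{i \sqrt{202846}}{12222}$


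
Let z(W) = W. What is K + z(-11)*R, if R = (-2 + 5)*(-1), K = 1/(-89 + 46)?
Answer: 1418/43 ≈ 32.977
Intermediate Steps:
K = -1/43 (K = 1/(-43) = -1/43 ≈ -0.023256)
R = -3 (R = 3*(-1) = -3)
K + z(-11)*R = -1/43 - 11*(-3) = -1/43 + 33 = 1418/43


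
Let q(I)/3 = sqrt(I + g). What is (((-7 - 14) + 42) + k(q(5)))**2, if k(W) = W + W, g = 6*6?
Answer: 1917 + 252*sqrt(41) ≈ 3530.6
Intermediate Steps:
g = 36
q(I) = 3*sqrt(36 + I) (q(I) = 3*sqrt(I + 36) = 3*sqrt(36 + I))
k(W) = 2*W
(((-7 - 14) + 42) + k(q(5)))**2 = (((-7 - 14) + 42) + 2*(3*sqrt(36 + 5)))**2 = ((-21 + 42) + 2*(3*sqrt(41)))**2 = (21 + 6*sqrt(41))**2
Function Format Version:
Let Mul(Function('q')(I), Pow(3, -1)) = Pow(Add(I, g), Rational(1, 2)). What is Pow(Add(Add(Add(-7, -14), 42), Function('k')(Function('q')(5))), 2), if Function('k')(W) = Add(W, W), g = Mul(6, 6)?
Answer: Add(1917, Mul(252, Pow(41, Rational(1, 2)))) ≈ 3530.6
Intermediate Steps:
g = 36
Function('q')(I) = Mul(3, Pow(Add(36, I), Rational(1, 2))) (Function('q')(I) = Mul(3, Pow(Add(I, 36), Rational(1, 2))) = Mul(3, Pow(Add(36, I), Rational(1, 2))))
Function('k')(W) = Mul(2, W)
Pow(Add(Add(Add(-7, -14), 42), Function('k')(Function('q')(5))), 2) = Pow(Add(Add(Add(-7, -14), 42), Mul(2, Mul(3, Pow(Add(36, 5), Rational(1, 2))))), 2) = Pow(Add(Add(-21, 42), Mul(2, Mul(3, Pow(41, Rational(1, 2))))), 2) = Pow(Add(21, Mul(6, Pow(41, Rational(1, 2)))), 2)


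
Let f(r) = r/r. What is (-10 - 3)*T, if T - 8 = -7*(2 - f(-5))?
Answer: -13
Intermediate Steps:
f(r) = 1
T = 1 (T = 8 - 7*(2 - 1*1) = 8 - 7*(2 - 1) = 8 - 7*1 = 8 - 7 = 1)
(-10 - 3)*T = (-10 - 3)*1 = -13*1 = -13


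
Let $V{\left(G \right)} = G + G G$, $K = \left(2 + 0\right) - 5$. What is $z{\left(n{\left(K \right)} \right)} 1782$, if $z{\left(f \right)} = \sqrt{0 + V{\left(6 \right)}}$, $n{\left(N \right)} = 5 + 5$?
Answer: $1782 \sqrt{42} \approx 11549.0$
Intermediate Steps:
$K = -3$ ($K = 2 - 5 = -3$)
$n{\left(N \right)} = 10$
$V{\left(G \right)} = G + G^{2}$
$z{\left(f \right)} = \sqrt{42}$ ($z{\left(f \right)} = \sqrt{0 + 6 \left(1 + 6\right)} = \sqrt{0 + 6 \cdot 7} = \sqrt{0 + 42} = \sqrt{42}$)
$z{\left(n{\left(K \right)} \right)} 1782 = \sqrt{42} \cdot 1782 = 1782 \sqrt{42}$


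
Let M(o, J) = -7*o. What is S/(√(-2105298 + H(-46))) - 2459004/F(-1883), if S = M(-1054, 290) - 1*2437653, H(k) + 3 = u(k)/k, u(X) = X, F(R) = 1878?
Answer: -409834/313 + 486055*I*√21053/42106 ≈ -1309.4 + 1674.9*I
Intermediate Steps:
H(k) = -2 (H(k) = -3 + k/k = -3 + 1 = -2)
S = -2430275 (S = -7*(-1054) - 1*2437653 = 7378 - 2437653 = -2430275)
S/(√(-2105298 + H(-46))) - 2459004/F(-1883) = -2430275/√(-2105298 - 2) - 2459004/1878 = -2430275*(-I*√21053/210530) - 2459004*1/1878 = -2430275*(-I*√21053/210530) - 409834/313 = -(-486055)*I*√21053/42106 - 409834/313 = 486055*I*√21053/42106 - 409834/313 = -409834/313 + 486055*I*√21053/42106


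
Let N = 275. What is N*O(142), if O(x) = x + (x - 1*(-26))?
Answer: 85250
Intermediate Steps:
O(x) = 26 + 2*x (O(x) = x + (x + 26) = x + (26 + x) = 26 + 2*x)
N*O(142) = 275*(26 + 2*142) = 275*(26 + 284) = 275*310 = 85250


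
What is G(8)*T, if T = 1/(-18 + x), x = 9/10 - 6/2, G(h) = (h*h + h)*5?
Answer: -1200/67 ≈ -17.910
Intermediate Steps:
G(h) = 5*h + 5*h**2 (G(h) = (h**2 + h)*5 = (h + h**2)*5 = 5*h + 5*h**2)
x = -21/10 (x = 9*(1/10) - 6*1/2 = 9/10 - 3 = -21/10 ≈ -2.1000)
T = -10/201 (T = 1/(-18 - 21/10) = 1/(-201/10) = -10/201 ≈ -0.049751)
G(8)*T = (5*8*(1 + 8))*(-10/201) = (5*8*9)*(-10/201) = 360*(-10/201) = -1200/67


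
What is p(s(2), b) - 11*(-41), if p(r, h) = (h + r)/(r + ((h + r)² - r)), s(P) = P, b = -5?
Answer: 1352/3 ≈ 450.67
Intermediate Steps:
p(r, h) = 1/(h + r) (p(r, h) = (h + r)/((h + r)²) = (h + r)/(h + r)² = 1/(h + r))
p(s(2), b) - 11*(-41) = 1/(-5 + 2) - 11*(-41) = 1/(-3) + 451 = -⅓ + 451 = 1352/3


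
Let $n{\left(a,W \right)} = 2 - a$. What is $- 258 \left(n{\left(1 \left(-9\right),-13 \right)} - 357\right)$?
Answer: $89268$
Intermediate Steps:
$- 258 \left(n{\left(1 \left(-9\right),-13 \right)} - 357\right) = - 258 \left(\left(2 - 1 \left(-9\right)\right) - 357\right) = - 258 \left(\left(2 - -9\right) - 357\right) = - 258 \left(\left(2 + 9\right) - 357\right) = - 258 \left(11 - 357\right) = \left(-258\right) \left(-346\right) = 89268$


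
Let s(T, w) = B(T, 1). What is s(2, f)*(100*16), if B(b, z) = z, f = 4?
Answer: 1600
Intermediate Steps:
s(T, w) = 1
s(2, f)*(100*16) = 1*(100*16) = 1*1600 = 1600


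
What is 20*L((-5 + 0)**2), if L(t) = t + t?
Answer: 1000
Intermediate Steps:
L(t) = 2*t
20*L((-5 + 0)**2) = 20*(2*(-5 + 0)**2) = 20*(2*(-5)**2) = 20*(2*25) = 20*50 = 1000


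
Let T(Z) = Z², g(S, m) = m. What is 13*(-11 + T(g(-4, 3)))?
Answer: -26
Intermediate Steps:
13*(-11 + T(g(-4, 3))) = 13*(-11 + 3²) = 13*(-11 + 9) = 13*(-2) = -26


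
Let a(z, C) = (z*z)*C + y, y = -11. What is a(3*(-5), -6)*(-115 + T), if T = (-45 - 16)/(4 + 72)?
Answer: 11978161/76 ≈ 1.5761e+5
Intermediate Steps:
T = -61/76 ≈ -0.80263
a(z, C) = -11 + C*z² (a(z, C) = (z*z)*C - 11 = z²*C - 11 = C*z² - 11 = -11 + C*z²)
a(3*(-5), -6)*(-115 + T) = (-11 - 6*(3*(-5))²)*(-115 - 61/76) = (-11 - 6*(-15)²)*(-8801/76) = (-11 - 6*225)*(-8801/76) = (-11 - 1350)*(-8801/76) = -1361*(-8801/76) = 11978161/76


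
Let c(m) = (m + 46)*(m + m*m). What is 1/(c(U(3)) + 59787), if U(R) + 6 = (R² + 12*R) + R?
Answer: 1/218715 ≈ 4.5722e-6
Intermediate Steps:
U(R) = -6 + R² + 13*R (U(R) = -6 + ((R² + 12*R) + R) = -6 + (R² + 13*R) = -6 + R² + 13*R)
c(m) = (46 + m)*(m + m²)
1/(c(U(3)) + 59787) = 1/((-6 + 3² + 13*3)*(46 + (-6 + 3² + 13*3)² + 47*(-6 + 3² + 13*3)) + 59787) = 1/((-6 + 9 + 39)*(46 + (-6 + 9 + 39)² + 47*(-6 + 9 + 39)) + 59787) = 1/(42*(46 + 42² + 47*42) + 59787) = 1/(42*(46 + 1764 + 1974) + 59787) = 1/(42*3784 + 59787) = 1/(158928 + 59787) = 1/218715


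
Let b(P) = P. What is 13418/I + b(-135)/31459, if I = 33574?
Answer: 208792186/528102233 ≈ 0.39536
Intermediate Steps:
13418/I + b(-135)/31459 = 13418/33574 - 135/31459 = 13418*(1/33574) - 135*1/31459 = 6709/16787 - 135/31459 = 208792186/528102233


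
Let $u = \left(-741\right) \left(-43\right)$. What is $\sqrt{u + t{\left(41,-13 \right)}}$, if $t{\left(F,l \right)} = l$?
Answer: $35 \sqrt{26} \approx 178.47$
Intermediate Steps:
$u = 31863$
$\sqrt{u + t{\left(41,-13 \right)}} = \sqrt{31863 - 13} = \sqrt{31850} = 35 \sqrt{26}$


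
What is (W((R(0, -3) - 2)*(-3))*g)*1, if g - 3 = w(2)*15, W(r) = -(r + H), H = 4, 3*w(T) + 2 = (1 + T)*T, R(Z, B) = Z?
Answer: -230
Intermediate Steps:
w(T) = -⅔ + T*(1 + T)/3 (w(T) = -⅔ + ((1 + T)*T)/3 = -⅔ + (T*(1 + T))/3 = -⅔ + T*(1 + T)/3)
W(r) = -4 - r (W(r) = -(r + 4) = -(4 + r) = -4 - r)
g = 23 (g = 3 + (-⅔ + (⅓)*2 + (⅓)*2²)*15 = 3 + (-⅔ + ⅔ + (⅓)*4)*15 = 3 + (-⅔ + ⅔ + 4/3)*15 = 3 + (4/3)*15 = 3 + 20 = 23)
(W((R(0, -3) - 2)*(-3))*g)*1 = ((-4 - (0 - 2)*(-3))*23)*1 = ((-4 - (-2)*(-3))*23)*1 = ((-4 - 1*6)*23)*1 = ((-4 - 6)*23)*1 = -10*23*1 = -230*1 = -230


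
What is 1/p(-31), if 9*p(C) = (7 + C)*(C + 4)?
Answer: 1/72 ≈ 0.013889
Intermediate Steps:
p(C) = (4 + C)*(7 + C)/9 (p(C) = ((7 + C)*(C + 4))/9 = ((7 + C)*(4 + C))/9 = ((4 + C)*(7 + C))/9 = (4 + C)*(7 + C)/9)
1/p(-31) = 1/(28/9 + (⅑)*(-31)² + (11/9)*(-31)) = 1/(28/9 + (⅑)*961 - 341/9) = 1/(28/9 + 961/9 - 341/9) = 1/72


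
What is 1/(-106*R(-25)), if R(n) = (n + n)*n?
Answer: -1/132500 ≈ -7.5472e-6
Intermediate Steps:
R(n) = 2*n**2 (R(n) = (2*n)*n = 2*n**2)
1/(-106*R(-25)) = 1/(-212*(-25)**2) = 1/(-212*625) = 1/(-106*1250) = 1/(-132500) = -1/132500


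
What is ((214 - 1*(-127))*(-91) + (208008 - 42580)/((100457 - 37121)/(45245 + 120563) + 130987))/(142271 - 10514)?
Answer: -28080303455707/119233254673201 ≈ -0.23551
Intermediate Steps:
((214 - 1*(-127))*(-91) + (208008 - 42580)/((100457 - 37121)/(45245 + 120563) + 130987))/(142271 - 10514) = ((214 + 127)*(-91) + 165428/(63336/165808 + 130987))/131757 = (341*(-91) + 165428/(63336*(1/165808) + 130987))*(1/131757) = (-31031 + 165428/(7917/20726 + 130987))*(1/131757) = (-31031 + 165428/(2714844479/20726))*(1/131757) = (-31031 + 165428*(20726/2714844479))*(1/131757) = (-31031 + 3428660728/2714844479)*(1/131757) = -84240910367121/2714844479*1/131757 = -28080303455707/119233254673201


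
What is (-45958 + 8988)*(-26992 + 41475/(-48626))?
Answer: 24262569322495/24313 ≈ 9.9793e+8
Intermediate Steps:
(-45958 + 8988)*(-26992 + 41475/(-48626)) = -36970*(-26992 + 41475*(-1/48626)) = -36970*(-26992 - 41475/48626) = -36970*(-1312554467/48626) = 24262569322495/24313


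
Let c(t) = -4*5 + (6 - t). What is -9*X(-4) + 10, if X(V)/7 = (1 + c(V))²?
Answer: -5093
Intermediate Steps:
c(t) = -14 - t (c(t) = -20 + (6 - t) = -14 - t)
X(V) = 7*(-13 - V)² (X(V) = 7*(1 + (-14 - V))² = 7*(-13 - V)²)
-9*X(-4) + 10 = -63*(13 - 4)² + 10 = -63*9² + 10 = -63*81 + 10 = -9*567 + 10 = -5103 + 10 = -5093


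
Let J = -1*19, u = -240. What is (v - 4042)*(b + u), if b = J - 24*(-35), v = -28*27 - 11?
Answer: -2794029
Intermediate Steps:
J = -19
v = -767 (v = -756 - 11 = -767)
b = 821 (b = -19 - 24*(-35) = -19 + 840 = 821)
(v - 4042)*(b + u) = (-767 - 4042)*(821 - 240) = -4809*581 = -2794029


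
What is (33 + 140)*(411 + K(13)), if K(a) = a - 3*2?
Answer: 72314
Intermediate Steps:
K(a) = -6 + a (K(a) = a - 6 = -6 + a)
(33 + 140)*(411 + K(13)) = (33 + 140)*(411 + (-6 + 13)) = 173*(411 + 7) = 173*418 = 72314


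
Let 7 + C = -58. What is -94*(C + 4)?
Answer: 5734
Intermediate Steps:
C = -65 (C = -7 - 58 = -65)
-94*(C + 4) = -94*(-65 + 4) = -94*(-61) = 5734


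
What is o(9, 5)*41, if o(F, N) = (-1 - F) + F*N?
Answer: 1435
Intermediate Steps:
o(F, N) = -1 - F + F*N
o(9, 5)*41 = (-1 - 1*9 + 9*5)*41 = (-1 - 9 + 45)*41 = 35*41 = 1435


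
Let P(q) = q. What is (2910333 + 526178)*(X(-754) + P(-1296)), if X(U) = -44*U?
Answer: 109555970680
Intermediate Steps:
(2910333 + 526178)*(X(-754) + P(-1296)) = (2910333 + 526178)*(-44*(-754) - 1296) = 3436511*(33176 - 1296) = 3436511*31880 = 109555970680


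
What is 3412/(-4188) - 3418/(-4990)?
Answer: -338912/2612265 ≈ -0.12974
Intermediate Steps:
3412/(-4188) - 3418/(-4990) = 3412*(-1/4188) - 3418*(-1/4990) = -853/1047 + 1709/2495 = -338912/2612265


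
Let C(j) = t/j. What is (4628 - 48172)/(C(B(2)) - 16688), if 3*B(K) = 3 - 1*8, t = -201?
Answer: 217720/82837 ≈ 2.6283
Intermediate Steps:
B(K) = -5/3 (B(K) = (3 - 1*8)/3 = (3 - 8)/3 = (1/3)*(-5) = -5/3)
C(j) = -201/j
(4628 - 48172)/(C(B(2)) - 16688) = (4628 - 48172)/(-201/(-5/3) - 16688) = -43544/(-201*(-3/5) - 16688) = -43544/(603/5 - 16688) = -43544/(-82837/5) = -43544*(-5/82837) = 217720/82837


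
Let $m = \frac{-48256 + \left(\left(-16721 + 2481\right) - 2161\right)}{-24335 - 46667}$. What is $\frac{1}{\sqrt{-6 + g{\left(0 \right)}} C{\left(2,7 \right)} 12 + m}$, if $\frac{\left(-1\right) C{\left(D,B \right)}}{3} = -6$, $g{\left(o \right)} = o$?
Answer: $\frac{4590776314}{1411241059471393} - \frac{1088917344864 i \sqrt{6}}{1411241059471393} \approx 3.253 \cdot 10^{-6} - 0.00189 i$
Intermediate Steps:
$C{\left(D,B \right)} = 18$ ($C{\left(D,B \right)} = \left(-3\right) \left(-6\right) = 18$)
$m = \frac{64657}{71002}$ ($m = \frac{-48256 - 16401}{-71002} = \left(-48256 - 16401\right) \left(- \frac{1}{71002}\right) = \left(-64657\right) \left(- \frac{1}{71002}\right) = \frac{64657}{71002} \approx 0.91064$)
$\frac{1}{\sqrt{-6 + g{\left(0 \right)}} C{\left(2,7 \right)} 12 + m} = \frac{1}{\sqrt{-6 + 0} \cdot 18 \cdot 12 + \frac{64657}{71002}} = \frac{1}{\sqrt{-6} \cdot 18 \cdot 12 + \frac{64657}{71002}} = \frac{1}{i \sqrt{6} \cdot 18 \cdot 12 + \frac{64657}{71002}} = \frac{1}{18 i \sqrt{6} \cdot 12 + \frac{64657}{71002}} = \frac{1}{216 i \sqrt{6} + \frac{64657}{71002}} = \frac{1}{\frac{64657}{71002} + 216 i \sqrt{6}}$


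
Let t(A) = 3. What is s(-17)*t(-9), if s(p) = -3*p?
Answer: 153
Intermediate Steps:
s(-17)*t(-9) = -3*(-17)*3 = 51*3 = 153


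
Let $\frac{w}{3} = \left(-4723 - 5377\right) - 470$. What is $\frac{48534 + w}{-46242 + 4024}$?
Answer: $- \frac{8412}{21109} \approx -0.3985$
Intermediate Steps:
$w = -31710$ ($w = 3 \left(\left(-4723 - 5377\right) - 470\right) = 3 \left(-10100 - 470\right) = 3 \left(-10570\right) = -31710$)
$\frac{48534 + w}{-46242 + 4024} = \frac{48534 - 31710}{-46242 + 4024} = \frac{16824}{-42218} = 16824 \left(- \frac{1}{42218}\right) = - \frac{8412}{21109}$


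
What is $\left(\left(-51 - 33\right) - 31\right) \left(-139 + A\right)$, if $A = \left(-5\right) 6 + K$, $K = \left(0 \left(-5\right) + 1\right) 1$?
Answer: $19320$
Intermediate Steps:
$K = 1$ ($K = \left(0 + 1\right) 1 = 1 \cdot 1 = 1$)
$A = -29$ ($A = \left(-5\right) 6 + 1 = -30 + 1 = -29$)
$\left(\left(-51 - 33\right) - 31\right) \left(-139 + A\right) = \left(\left(-51 - 33\right) - 31\right) \left(-139 - 29\right) = \left(-84 - 31\right) \left(-168\right) = \left(-115\right) \left(-168\right) = 19320$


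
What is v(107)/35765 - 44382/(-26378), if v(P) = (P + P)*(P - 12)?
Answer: 212358697/94340917 ≈ 2.2510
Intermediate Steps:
v(P) = 2*P*(-12 + P) (v(P) = (2*P)*(-12 + P) = 2*P*(-12 + P))
v(107)/35765 - 44382/(-26378) = (2*107*(-12 + 107))/35765 - 44382/(-26378) = (2*107*95)*(1/35765) - 44382*(-1/26378) = 20330*(1/35765) + 22191/13189 = 4066/7153 + 22191/13189 = 212358697/94340917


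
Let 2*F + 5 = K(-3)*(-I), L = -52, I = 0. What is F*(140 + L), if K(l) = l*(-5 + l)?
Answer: -220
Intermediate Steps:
F = -5/2 (F = -5/2 + ((-3*(-5 - 3))*(-1*0))/2 = -5/2 + (-3*(-8)*0)/2 = -5/2 + (24*0)/2 = -5/2 + (½)*0 = -5/2 + 0 = -5/2 ≈ -2.5000)
F*(140 + L) = -5*(140 - 52)/2 = -5/2*88 = -220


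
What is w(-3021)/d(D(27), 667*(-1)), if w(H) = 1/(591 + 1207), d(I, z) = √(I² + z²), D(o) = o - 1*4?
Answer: √842/34820068 ≈ 8.3335e-7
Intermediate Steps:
D(o) = -4 + o (D(o) = o - 4 = -4 + o)
w(H) = 1/1798
w(-3021)/d(D(27), 667*(-1)) = 1/(1798*(√((-4 + 27)² + (667*(-1))²))) = 1/(1798*(√(23² + (-667)²))) = 1/(1798*(√(529 + 444889))) = 1/(1798*(√445418)) = 1/(1798*((23*√842))) = (√842/19366)/1798 = √842/34820068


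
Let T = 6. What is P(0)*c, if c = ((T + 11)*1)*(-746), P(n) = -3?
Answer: 38046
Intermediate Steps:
c = -12682 (c = ((6 + 11)*1)*(-746) = (17*1)*(-746) = 17*(-746) = -12682)
P(0)*c = -3*(-12682) = 38046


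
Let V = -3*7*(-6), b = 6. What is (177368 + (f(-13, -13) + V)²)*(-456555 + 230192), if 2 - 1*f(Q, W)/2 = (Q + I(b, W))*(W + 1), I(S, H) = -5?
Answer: -60794763636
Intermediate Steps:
f(Q, W) = 4 - 2*(1 + W)*(-5 + Q) (f(Q, W) = 4 - 2*(Q - 5)*(W + 1) = 4 - 2*(-5 + Q)*(1 + W) = 4 - 2*(1 + W)*(-5 + Q))
V = 126 (V = -21*(-6) = 126)
(177368 + (f(-13, -13) + V)²)*(-456555 + 230192) = (177368 + ((14 - 2*(-13) + 10*(-13) - 2*(-13)*(-13)) + 126)²)*(-456555 + 230192) = (177368 + ((14 + 26 - 130 - 338) + 126)²)*(-226363) = (177368 + (-428 + 126)²)*(-226363) = (177368 + (-302)²)*(-226363) = (177368 + 91204)*(-226363) = 268572*(-226363) = -60794763636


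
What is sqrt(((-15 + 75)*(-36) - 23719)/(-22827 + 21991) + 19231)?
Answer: sqrt(3365525955)/418 ≈ 138.79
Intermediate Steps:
sqrt(((-15 + 75)*(-36) - 23719)/(-22827 + 21991) + 19231) = sqrt((60*(-36) - 23719)/(-836) + 19231) = sqrt((-2160 - 23719)*(-1/836) + 19231) = sqrt(-25879*(-1/836) + 19231) = sqrt(25879/836 + 19231) = sqrt(16102995/836) = sqrt(3365525955)/418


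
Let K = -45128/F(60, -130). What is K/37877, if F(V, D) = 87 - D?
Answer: -45128/8219309 ≈ -0.0054905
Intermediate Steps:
K = -45128/217 (K = -45128/(87 - 1*(-130)) = -45128/(87 + 130) = -45128/217 ≈ -207.96)
K/37877 = -45128/217/37877 = -45128/217*1/37877 = -45128/8219309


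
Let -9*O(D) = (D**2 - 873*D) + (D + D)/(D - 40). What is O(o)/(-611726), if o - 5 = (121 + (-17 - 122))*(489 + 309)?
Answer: 1574647929815/39637092033 ≈ 39.727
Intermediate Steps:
o = -14359 (o = 5 + (121 + (-17 - 122))*(489 + 309) = 5 + (121 - 139)*798 = 5 - 18*798 = 5 - 14364 = -14359)
O(D) = 97*D - D**2/9 - 2*D/(9*(-40 + D)) (O(D) = -((D**2 - 873*D) + (D + D)/(D - 40))/9 = -((D**2 - 873*D) + (2*D)/(-40 + D))/9 = -((D**2 - 873*D) + 2*D/(-40 + D))/9 = -(D**2 - 873*D + 2*D/(-40 + D))/9 = 97*D - D**2/9 - 2*D/(9*(-40 + D)))
O(o)/(-611726) = ((1/9)*(-14359)*(-34922 - 1*(-14359)**2 + 913*(-14359))/(-40 - 14359))/(-611726) = ((1/9)*(-14359)*(-34922 - 1*206180881 - 13109767)/(-14399))*(-1/611726) = ((1/9)*(-14359)*(-1/14399)*(-34922 - 206180881 - 13109767))*(-1/611726) = ((1/9)*(-14359)*(-1/14399)*(-219325570))*(-1/611726) = -3149295859630/129591*(-1/611726) = 1574647929815/39637092033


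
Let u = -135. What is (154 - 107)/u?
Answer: -47/135 ≈ -0.34815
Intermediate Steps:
(154 - 107)/u = (154 - 107)/(-135) = -1/135*47 = -47/135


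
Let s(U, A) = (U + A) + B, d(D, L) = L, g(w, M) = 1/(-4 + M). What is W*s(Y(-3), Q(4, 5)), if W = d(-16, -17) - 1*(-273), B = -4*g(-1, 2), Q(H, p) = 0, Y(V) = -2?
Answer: 0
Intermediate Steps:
B = 2 (B = -4/(-4 + 2) = -4/(-2) = -4*(-1/2) = 2)
s(U, A) = 2 + A + U (s(U, A) = (U + A) + 2 = (A + U) + 2 = 2 + A + U)
W = 256 (W = -17 - 1*(-273) = -17 + 273 = 256)
W*s(Y(-3), Q(4, 5)) = 256*(2 + 0 - 2) = 256*0 = 0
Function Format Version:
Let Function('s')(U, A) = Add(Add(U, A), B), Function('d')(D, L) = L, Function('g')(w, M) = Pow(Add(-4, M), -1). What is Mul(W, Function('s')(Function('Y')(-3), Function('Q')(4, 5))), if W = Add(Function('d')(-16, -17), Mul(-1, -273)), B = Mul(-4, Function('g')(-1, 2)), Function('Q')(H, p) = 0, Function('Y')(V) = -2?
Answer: 0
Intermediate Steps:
B = 2 (B = Mul(-4, Pow(Add(-4, 2), -1)) = Mul(-4, Pow(-2, -1)) = Mul(-4, Rational(-1, 2)) = 2)
Function('s')(U, A) = Add(2, A, U) (Function('s')(U, A) = Add(Add(U, A), 2) = Add(Add(A, U), 2) = Add(2, A, U))
W = 256 (W = Add(-17, Mul(-1, -273)) = Add(-17, 273) = 256)
Mul(W, Function('s')(Function('Y')(-3), Function('Q')(4, 5))) = Mul(256, Add(2, 0, -2)) = Mul(256, 0) = 0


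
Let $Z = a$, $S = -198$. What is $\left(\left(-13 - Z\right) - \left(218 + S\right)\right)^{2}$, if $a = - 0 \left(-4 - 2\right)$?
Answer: $1089$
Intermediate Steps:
$a = 0$ ($a = - 0 \left(-6\right) = \left(-1\right) 0 = 0$)
$Z = 0$
$\left(\left(-13 - Z\right) - \left(218 + S\right)\right)^{2} = \left(\left(-13 - 0\right) - 20\right)^{2} = \left(\left(-13 + 0\right) + \left(-218 + 198\right)\right)^{2} = \left(-13 - 20\right)^{2} = \left(-33\right)^{2} = 1089$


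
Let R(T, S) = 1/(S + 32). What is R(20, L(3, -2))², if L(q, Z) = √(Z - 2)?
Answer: (16 - I)²/264196 ≈ 0.00096519 - 0.00012112*I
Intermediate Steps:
L(q, Z) = √(-2 + Z)
R(T, S) = 1/(32 + S)
R(20, L(3, -2))² = (1/(32 + √(-2 - 2)))² = (1/(32 + √(-4)))² = (1/(32 + 2*I))² = ((32 - 2*I)/1028)² = (32 - 2*I)²/1056784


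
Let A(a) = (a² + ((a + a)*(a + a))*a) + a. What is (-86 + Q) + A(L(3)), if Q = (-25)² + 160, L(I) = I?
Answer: 819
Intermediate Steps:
A(a) = a + a² + 4*a³ (A(a) = (a² + ((2*a)*(2*a))*a) + a = (a² + (4*a²)*a) + a = (a² + 4*a³) + a = a + a² + 4*a³)
Q = 785 (Q = 625 + 160 = 785)
(-86 + Q) + A(L(3)) = (-86 + 785) + 3*(1 + 3 + 4*3²) = 699 + 3*(1 + 3 + 4*9) = 699 + 3*(1 + 3 + 36) = 699 + 3*40 = 699 + 120 = 819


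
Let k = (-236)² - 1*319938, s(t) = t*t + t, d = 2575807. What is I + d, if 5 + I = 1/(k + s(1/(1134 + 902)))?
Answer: 2821433836518462894/1095361303595 ≈ 2.5758e+6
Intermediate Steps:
s(t) = t + t² (s(t) = t² + t = t + t²)
k = -264242 (k = 55696 - 319938 = -264242)
I = -5476810663271/1095361303595 (I = -5 + 1/(-264242 + (1 + 1/(1134 + 902))/(1134 + 902)) = -5 + 1/(-264242 + (1 + 1/2036)/2036) = -5 + 1/(-264242 + (1/2036)*(2037/2036)) = -5 + 1/(-264242 + 2037/4145296) = -5 + 1/(-1095361303595/4145296) = -5 - 4145296/1095361303595 = -5476810663271/1095361303595 ≈ -5.0000)
I + d = -5476810663271/1095361303595 + 2575807 = 2821433836518462894/1095361303595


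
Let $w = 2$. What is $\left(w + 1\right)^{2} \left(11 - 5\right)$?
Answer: $54$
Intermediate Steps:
$\left(w + 1\right)^{2} \left(11 - 5\right) = \left(2 + 1\right)^{2} \left(11 - 5\right) = 3^{2} \cdot 6 = 9 \cdot 6 = 54$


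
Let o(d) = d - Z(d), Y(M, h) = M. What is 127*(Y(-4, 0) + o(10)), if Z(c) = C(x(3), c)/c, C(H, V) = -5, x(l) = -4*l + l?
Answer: 1651/2 ≈ 825.50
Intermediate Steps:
x(l) = -3*l
Z(c) = -5/c
o(d) = d + 5/d (o(d) = d - (-5)/d = d + 5/d)
127*(Y(-4, 0) + o(10)) = 127*(-4 + (10 + 5/10)) = 127*(-4 + (10 + 5*(⅒))) = 127*(-4 + (10 + ½)) = 127*(-4 + 21/2) = 127*(13/2) = 1651/2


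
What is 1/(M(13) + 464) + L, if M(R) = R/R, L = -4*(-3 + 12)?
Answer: -16739/465 ≈ -35.998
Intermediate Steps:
L = -36 (L = -4*9 = -36)
M(R) = 1
1/(M(13) + 464) + L = 1/(1 + 464) - 36 = 1/465 - 36 = -16739/465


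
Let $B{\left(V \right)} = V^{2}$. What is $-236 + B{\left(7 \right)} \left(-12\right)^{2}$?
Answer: $6820$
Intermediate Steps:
$-236 + B{\left(7 \right)} \left(-12\right)^{2} = -236 + 7^{2} \left(-12\right)^{2} = -236 + 49 \cdot 144 = -236 + 7056 = 6820$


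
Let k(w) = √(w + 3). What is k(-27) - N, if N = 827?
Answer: -827 + 2*I*√6 ≈ -827.0 + 4.899*I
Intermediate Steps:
k(w) = √(3 + w)
k(-27) - N = √(3 - 27) - 1*827 = √(-24) - 827 = 2*I*√6 - 827 = -827 + 2*I*√6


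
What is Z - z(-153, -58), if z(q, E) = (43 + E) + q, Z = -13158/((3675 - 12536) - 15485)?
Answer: 2051643/12173 ≈ 168.54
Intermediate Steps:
Z = 6579/12173 (Z = -13158/(-8861 - 15485) = -13158/(-24346) = -13158*(-1/24346) = 6579/12173 ≈ 0.54046)
z(q, E) = 43 + E + q
Z - z(-153, -58) = 6579/12173 - (43 - 58 - 153) = 6579/12173 - 1*(-168) = 6579/12173 + 168 = 2051643/12173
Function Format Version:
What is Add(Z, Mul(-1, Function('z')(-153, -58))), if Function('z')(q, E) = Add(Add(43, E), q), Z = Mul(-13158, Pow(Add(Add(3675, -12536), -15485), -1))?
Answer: Rational(2051643, 12173) ≈ 168.54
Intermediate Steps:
Z = Rational(6579, 12173) (Z = Mul(-13158, Pow(Add(-8861, -15485), -1)) = Mul(-13158, Pow(-24346, -1)) = Mul(-13158, Rational(-1, 24346)) = Rational(6579, 12173) ≈ 0.54046)
Function('z')(q, E) = Add(43, E, q)
Add(Z, Mul(-1, Function('z')(-153, -58))) = Add(Rational(6579, 12173), Mul(-1, Add(43, -58, -153))) = Add(Rational(6579, 12173), Mul(-1, -168)) = Add(Rational(6579, 12173), 168) = Rational(2051643, 12173)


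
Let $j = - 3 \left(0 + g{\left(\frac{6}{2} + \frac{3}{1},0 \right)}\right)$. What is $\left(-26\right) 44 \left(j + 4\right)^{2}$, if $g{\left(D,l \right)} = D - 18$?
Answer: $-1830400$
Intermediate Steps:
$g{\left(D,l \right)} = -18 + D$ ($g{\left(D,l \right)} = D - 18 = -18 + D$)
$j = 36$ ($j = - 3 \left(0 + \left(-18 + \left(\frac{6}{2} + \frac{3}{1}\right)\right)\right) = - 3 \left(0 + \left(-18 + \left(6 \cdot \frac{1}{2} + 3 \cdot 1\right)\right)\right) = - 3 \left(0 + \left(-18 + \left(3 + 3\right)\right)\right) = - 3 \left(0 + \left(-18 + 6\right)\right) = - 3 \left(0 - 12\right) = \left(-3\right) \left(-12\right) = 36$)
$\left(-26\right) 44 \left(j + 4\right)^{2} = \left(-26\right) 44 \left(36 + 4\right)^{2} = - 1144 \cdot 40^{2} = \left(-1144\right) 1600 = -1830400$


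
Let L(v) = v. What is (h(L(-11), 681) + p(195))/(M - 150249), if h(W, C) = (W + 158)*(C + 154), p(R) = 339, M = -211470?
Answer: -13676/40191 ≈ -0.34028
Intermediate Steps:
h(W, C) = (154 + C)*(158 + W) (h(W, C) = (158 + W)*(154 + C) = (154 + C)*(158 + W))
(h(L(-11), 681) + p(195))/(M - 150249) = ((24332 + 154*(-11) + 158*681 + 681*(-11)) + 339)/(-211470 - 150249) = ((24332 - 1694 + 107598 - 7491) + 339)/(-361719) = (122745 + 339)*(-1/361719) = 123084*(-1/361719) = -13676/40191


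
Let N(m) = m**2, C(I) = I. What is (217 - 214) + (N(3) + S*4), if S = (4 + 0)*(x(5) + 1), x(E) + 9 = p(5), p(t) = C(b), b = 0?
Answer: -116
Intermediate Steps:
p(t) = 0
x(E) = -9 (x(E) = -9 + 0 = -9)
S = -32 (S = (4 + 0)*(-9 + 1) = 4*(-8) = -32)
(217 - 214) + (N(3) + S*4) = (217 - 214) + (3**2 - 32*4) = 3 + (9 - 128) = 3 - 119 = -116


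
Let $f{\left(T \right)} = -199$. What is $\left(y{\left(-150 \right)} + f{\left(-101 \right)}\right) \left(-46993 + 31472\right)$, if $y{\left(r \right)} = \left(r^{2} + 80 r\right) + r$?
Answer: $-157553671$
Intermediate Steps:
$y{\left(r \right)} = r^{2} + 81 r$
$\left(y{\left(-150 \right)} + f{\left(-101 \right)}\right) \left(-46993 + 31472\right) = \left(- 150 \left(81 - 150\right) - 199\right) \left(-46993 + 31472\right) = \left(\left(-150\right) \left(-69\right) - 199\right) \left(-15521\right) = \left(10350 - 199\right) \left(-15521\right) = 10151 \left(-15521\right) = -157553671$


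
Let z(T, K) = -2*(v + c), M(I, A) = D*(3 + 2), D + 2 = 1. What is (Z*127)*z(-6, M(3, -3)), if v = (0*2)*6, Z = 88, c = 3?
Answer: -67056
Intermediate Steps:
D = -1 (D = -2 + 1 = -1)
M(I, A) = -5 (M(I, A) = -(3 + 2) = -1*5 = -5)
v = 0 (v = 0*6 = 0)
z(T, K) = -6 (z(T, K) = -2*(0 + 3) = -2*3 = -6)
(Z*127)*z(-6, M(3, -3)) = (88*127)*(-6) = 11176*(-6) = -67056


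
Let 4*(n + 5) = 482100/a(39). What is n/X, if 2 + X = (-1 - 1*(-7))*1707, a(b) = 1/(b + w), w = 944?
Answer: 11847607/1024 ≈ 11570.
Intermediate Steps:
a(b) = 1/(944 + b) (a(b) = 1/(b + 944) = 1/(944 + b))
X = 10240 (X = -2 + (-1 - 1*(-7))*1707 = -2 + (-1 + 7)*1707 = -2 + 6*1707 = -2 + 10242 = 10240)
n = 118476070 (n = -5 + (482100/(1/(944 + 39)))/4 = -5 + (482100/(1/983))/4 = -5 + (482100*983)/4 = -5 + (¼)*473904300 = -5 + 118476075 = 118476070)
n/X = 118476070/10240 = 118476070*(1/10240) = 11847607/1024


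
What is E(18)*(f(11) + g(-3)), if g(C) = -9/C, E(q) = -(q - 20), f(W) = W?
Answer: 28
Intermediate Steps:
E(q) = 20 - q (E(q) = -(-20 + q) = 20 - q)
E(18)*(f(11) + g(-3)) = (20 - 1*18)*(11 - 9/(-3)) = (20 - 18)*(11 - 9*(-⅓)) = 2*(11 + 3) = 2*14 = 28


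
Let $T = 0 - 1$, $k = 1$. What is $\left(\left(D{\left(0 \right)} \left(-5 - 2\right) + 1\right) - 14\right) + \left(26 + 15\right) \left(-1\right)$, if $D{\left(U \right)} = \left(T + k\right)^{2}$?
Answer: $-54$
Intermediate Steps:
$T = -1$
$D{\left(U \right)} = 0$ ($D{\left(U \right)} = \left(-1 + 1\right)^{2} = 0^{2} = 0$)
$\left(\left(D{\left(0 \right)} \left(-5 - 2\right) + 1\right) - 14\right) + \left(26 + 15\right) \left(-1\right) = \left(\left(0 \left(-5 - 2\right) + 1\right) - 14\right) + \left(26 + 15\right) \left(-1\right) = \left(\left(0 \left(-7\right) + 1\right) - 14\right) + 41 \left(-1\right) = \left(\left(0 + 1\right) - 14\right) - 41 = \left(1 - 14\right) - 41 = -13 - 41 = -54$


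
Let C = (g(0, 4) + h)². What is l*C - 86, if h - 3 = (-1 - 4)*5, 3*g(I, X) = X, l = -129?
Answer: -165550/3 ≈ -55183.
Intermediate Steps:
g(I, X) = X/3
h = -22 (h = 3 + (-1 - 4)*5 = 3 - 5*5 = 3 - 25 = -22)
C = 3844/9 (C = ((⅓)*4 - 22)² = (4/3 - 22)² = (-62/3)² = 3844/9 ≈ 427.11)
l*C - 86 = -129*3844/9 - 86 = -165292/3 - 86 = -165550/3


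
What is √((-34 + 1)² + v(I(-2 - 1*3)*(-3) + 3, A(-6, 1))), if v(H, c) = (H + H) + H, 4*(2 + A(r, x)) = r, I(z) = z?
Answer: 3*√127 ≈ 33.808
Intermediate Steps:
A(r, x) = -2 + r/4
v(H, c) = 3*H (v(H, c) = 2*H + H = 3*H)
√((-34 + 1)² + v(I(-2 - 1*3)*(-3) + 3, A(-6, 1))) = √((-34 + 1)² + 3*((-2 - 1*3)*(-3) + 3)) = √((-33)² + 3*((-2 - 3)*(-3) + 3)) = √(1089 + 3*(-5*(-3) + 3)) = √(1089 + 3*(15 + 3)) = √(1089 + 3*18) = √(1089 + 54) = √1143 = 3*√127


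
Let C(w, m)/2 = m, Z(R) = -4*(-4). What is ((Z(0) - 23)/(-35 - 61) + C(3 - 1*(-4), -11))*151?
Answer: -317855/96 ≈ -3311.0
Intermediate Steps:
Z(R) = 16
C(w, m) = 2*m
((Z(0) - 23)/(-35 - 61) + C(3 - 1*(-4), -11))*151 = ((16 - 23)/(-35 - 61) + 2*(-11))*151 = (-7/(-96) - 22)*151 = (-7*(-1/96) - 22)*151 = (7/96 - 22)*151 = -2105/96*151 = -317855/96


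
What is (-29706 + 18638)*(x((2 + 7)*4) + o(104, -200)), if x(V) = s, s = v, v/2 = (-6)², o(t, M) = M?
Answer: 1416704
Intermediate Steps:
v = 72 (v = 2*(-6)² = 2*36 = 72)
s = 72
x(V) = 72
(-29706 + 18638)*(x((2 + 7)*4) + o(104, -200)) = (-29706 + 18638)*(72 - 200) = -11068*(-128) = 1416704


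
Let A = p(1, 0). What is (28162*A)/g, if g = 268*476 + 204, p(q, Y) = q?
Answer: 14081/63886 ≈ 0.22041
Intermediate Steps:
g = 127772 (g = 127568 + 204 = 127772)
A = 1
(28162*A)/g = (28162*1)/127772 = 28162*(1/127772) = 14081/63886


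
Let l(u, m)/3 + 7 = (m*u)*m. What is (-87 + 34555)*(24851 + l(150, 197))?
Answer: 602806715840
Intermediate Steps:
l(u, m) = -21 + 3*u*m**2 (l(u, m) = -21 + 3*((m*u)*m) = -21 + 3*(u*m**2) = -21 + 3*u*m**2)
(-87 + 34555)*(24851 + l(150, 197)) = (-87 + 34555)*(24851 + (-21 + 3*150*197**2)) = 34468*(24851 + (-21 + 3*150*38809)) = 34468*(24851 + (-21 + 17464050)) = 34468*(24851 + 17464029) = 34468*17488880 = 602806715840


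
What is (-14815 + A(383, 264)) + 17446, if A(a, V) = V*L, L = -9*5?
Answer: -9249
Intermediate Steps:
L = -45
A(a, V) = -45*V (A(a, V) = V*(-45) = -45*V)
(-14815 + A(383, 264)) + 17446 = (-14815 - 45*264) + 17446 = (-14815 - 11880) + 17446 = -26695 + 17446 = -9249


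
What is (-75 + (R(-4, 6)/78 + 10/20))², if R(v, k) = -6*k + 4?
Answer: 34140649/6084 ≈ 5611.5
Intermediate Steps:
R(v, k) = 4 - 6*k
(-75 + (R(-4, 6)/78 + 10/20))² = (-75 + ((4 - 6*6)/78 + 10/20))² = (-75 + ((4 - 36)*(1/78) + 10*(1/20)))² = (-75 + (-32*1/78 + ½))² = (-75 + (-16/39 + ½))² = (-75 + 7/78)² = (-5843/78)² = 34140649/6084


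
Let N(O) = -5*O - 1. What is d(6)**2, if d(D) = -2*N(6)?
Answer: 3844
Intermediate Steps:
N(O) = -1 - 5*O
d(D) = 62 (d(D) = -2*(-1 - 5*6) = -2*(-1 - 30) = -2*(-31) = 62)
d(6)**2 = 62**2 = 3844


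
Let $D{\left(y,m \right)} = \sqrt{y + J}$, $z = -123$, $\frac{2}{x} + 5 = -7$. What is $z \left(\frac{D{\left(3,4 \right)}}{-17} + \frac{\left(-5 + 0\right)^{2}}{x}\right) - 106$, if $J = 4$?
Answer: $18344 + \frac{123 \sqrt{7}}{17} \approx 18363.0$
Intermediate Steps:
$x = - \frac{1}{6}$ ($x = \frac{2}{-5 - 7} = \frac{2}{-12} = 2 \left(- \frac{1}{12}\right) = - \frac{1}{6} \approx -0.16667$)
$D{\left(y,m \right)} = \sqrt{4 + y}$ ($D{\left(y,m \right)} = \sqrt{y + 4} = \sqrt{4 + y}$)
$z \left(\frac{D{\left(3,4 \right)}}{-17} + \frac{\left(-5 + 0\right)^{2}}{x}\right) - 106 = - 123 \left(\frac{\sqrt{4 + 3}}{-17} + \frac{\left(-5 + 0\right)^{2}}{- \frac{1}{6}}\right) - 106 = - 123 \left(\sqrt{7} \left(- \frac{1}{17}\right) + \left(-5\right)^{2} \left(-6\right)\right) - 106 = - 123 \left(- \frac{\sqrt{7}}{17} + 25 \left(-6\right)\right) - 106 = - 123 \left(- \frac{\sqrt{7}}{17} - 150\right) - 106 = - 123 \left(-150 - \frac{\sqrt{7}}{17}\right) - 106 = \left(18450 + \frac{123 \sqrt{7}}{17}\right) - 106 = 18344 + \frac{123 \sqrt{7}}{17}$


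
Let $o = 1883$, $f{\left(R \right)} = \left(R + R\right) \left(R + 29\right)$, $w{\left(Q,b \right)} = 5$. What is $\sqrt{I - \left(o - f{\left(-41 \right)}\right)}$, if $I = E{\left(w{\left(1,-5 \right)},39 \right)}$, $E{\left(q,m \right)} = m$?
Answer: $2 i \sqrt{215} \approx 29.326 i$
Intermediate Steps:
$f{\left(R \right)} = 2 R \left(29 + R\right)$
$I = 39$
$\sqrt{I - \left(o - f{\left(-41 \right)}\right)} = \sqrt{39 - \left(1883 + 82 \left(29 - 41\right)\right)} = \sqrt{39 - \left(1883 + 82 \left(-12\right)\right)} = \sqrt{39 + \left(984 - 1883\right)} = \sqrt{39 - 899} = \sqrt{-860} = 2 i \sqrt{215}$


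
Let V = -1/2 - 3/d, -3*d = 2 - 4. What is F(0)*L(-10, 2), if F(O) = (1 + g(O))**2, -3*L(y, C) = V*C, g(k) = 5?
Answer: 120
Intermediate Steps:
d = 2/3 (d = -(2 - 4)/3 = -1/3*(-2) = 2/3 ≈ 0.66667)
V = -5 (V = -1/2 - 3/2/3 = -1*1/2 - 3*3/2 = -1/2 - 9/2 = -5)
L(y, C) = 5*C/3 (L(y, C) = -(-5)*C/3 = 5*C/3)
F(O) = 36 (F(O) = (1 + 5)**2 = 6**2 = 36)
F(0)*L(-10, 2) = 36*((5/3)*2) = 36*(10/3) = 120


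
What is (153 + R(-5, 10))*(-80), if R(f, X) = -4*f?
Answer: -13840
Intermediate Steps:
(153 + R(-5, 10))*(-80) = (153 - 4*(-5))*(-80) = (153 + 20)*(-80) = 173*(-80) = -13840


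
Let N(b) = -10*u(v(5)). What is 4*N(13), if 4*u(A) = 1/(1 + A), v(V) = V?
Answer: -5/3 ≈ -1.6667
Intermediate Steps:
u(A) = 1/(4*(1 + A))
N(b) = -5/12 (N(b) = -5/(2*(1 + 5)) = -5/(2*6) = -10*1/24 = -5/12)
4*N(13) = 4*(-5/12) = -5/3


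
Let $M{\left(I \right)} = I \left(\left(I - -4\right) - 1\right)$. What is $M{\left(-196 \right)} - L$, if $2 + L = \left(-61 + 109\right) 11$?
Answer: $37302$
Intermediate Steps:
$M{\left(I \right)} = I \left(3 + I\right)$ ($M{\left(I \right)} = I \left(\left(I + 4\right) - 1\right) = I \left(\left(4 + I\right) - 1\right) = I \left(3 + I\right)$)
$L = 526$ ($L = -2 + \left(-61 + 109\right) 11 = -2 + 48 \cdot 11 = -2 + 528 = 526$)
$M{\left(-196 \right)} - L = - 196 \left(3 - 196\right) - 526 = \left(-196\right) \left(-193\right) - 526 = 37828 - 526 = 37302$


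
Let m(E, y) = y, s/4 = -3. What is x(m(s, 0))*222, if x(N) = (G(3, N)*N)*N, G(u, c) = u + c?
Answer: 0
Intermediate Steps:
s = -12 (s = 4*(-3) = -12)
G(u, c) = c + u
x(N) = N²*(3 + N) (x(N) = ((N + 3)*N)*N = ((3 + N)*N)*N = (N*(3 + N))*N = N²*(3 + N))
x(m(s, 0))*222 = (0²*(3 + 0))*222 = (0*3)*222 = 0*222 = 0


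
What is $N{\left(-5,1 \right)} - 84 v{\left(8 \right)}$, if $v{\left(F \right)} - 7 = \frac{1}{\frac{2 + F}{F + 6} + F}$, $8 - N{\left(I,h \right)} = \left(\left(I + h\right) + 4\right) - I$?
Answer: $- \frac{36273}{61} \approx -594.64$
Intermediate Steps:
$N{\left(I,h \right)} = 4 - h$ ($N{\left(I,h \right)} = 8 - \left(\left(\left(I + h\right) + 4\right) - I\right) = 8 - \left(\left(4 + I + h\right) - I\right) = 8 - \left(4 + h\right) = 4 - h$)
$v{\left(F \right)} = 7 + \frac{1}{F + \frac{2 + F}{6 + F}}$ ($v{\left(F \right)} = 7 + \frac{1}{\frac{2 + F}{F + 6} + F} = 7 + \frac{1}{\frac{2 + F}{6 + F} + F} = 7 + \frac{1}{F + \frac{2 + F}{6 + F}}$)
$N{\left(-5,1 \right)} - 84 v{\left(8 \right)} = \left(4 - 1\right) - 84 \frac{20 + 7 \cdot 8^{2} + 50 \cdot 8}{2 + 8^{2} + 7 \cdot 8} = \left(4 - 1\right) - 84 \frac{20 + 7 \cdot 64 + 400}{2 + 64 + 56} = 3 - 84 \frac{20 + 448 + 400}{122} = 3 - 84 \cdot \frac{1}{122} \cdot 868 = 3 - \frac{36456}{61} = - \frac{36273}{61}$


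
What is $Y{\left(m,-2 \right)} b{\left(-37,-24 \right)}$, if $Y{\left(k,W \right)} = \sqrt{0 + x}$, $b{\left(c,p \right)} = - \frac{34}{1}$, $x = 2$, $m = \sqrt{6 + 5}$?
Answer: $- 34 \sqrt{2} \approx -48.083$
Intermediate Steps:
$m = \sqrt{11} \approx 3.3166$
$b{\left(c,p \right)} = -34$ ($b{\left(c,p \right)} = \left(-34\right) 1 = -34$)
$Y{\left(k,W \right)} = \sqrt{2}$ ($Y{\left(k,W \right)} = \sqrt{0 + 2} = \sqrt{2}$)
$Y{\left(m,-2 \right)} b{\left(-37,-24 \right)} = \sqrt{2} \left(-34\right) = - 34 \sqrt{2}$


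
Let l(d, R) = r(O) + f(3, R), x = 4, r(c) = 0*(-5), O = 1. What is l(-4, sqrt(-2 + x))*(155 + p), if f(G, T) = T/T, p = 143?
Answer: 298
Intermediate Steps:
f(G, T) = 1
r(c) = 0
l(d, R) = 1 (l(d, R) = 0 + 1 = 1)
l(-4, sqrt(-2 + x))*(155 + p) = 1*(155 + 143) = 1*298 = 298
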